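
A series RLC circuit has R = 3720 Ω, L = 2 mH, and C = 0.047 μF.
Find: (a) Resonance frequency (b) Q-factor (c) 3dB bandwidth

Step 1 — Resonance: ω₀ = 1/√(LC) = 1/√(0.002·4.7e-08) = 1.031e+05 rad/s.
Step 2 — f₀ = ω₀/(2π) = 1.642e+04 Hz.
Step 3 — Series Q: Q = ω₀L/R = 1.031e+05·0.002/3720 = 0.05545.
Step 4 — Bandwidth: Δω = ω₀/Q = 1.86e+06 rad/s; BW = Δω/(2π) = 2.96e+05 Hz.

(a) f₀ = 1.642e+04 Hz  (b) Q = 0.05545  (c) BW = 2.96e+05 Hz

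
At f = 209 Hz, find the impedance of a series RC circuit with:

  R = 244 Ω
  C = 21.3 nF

Step 1 — Angular frequency: ω = 2π·f = 2π·209 = 1313 rad/s.
Step 2 — Component impedances:
  R: Z = R = 244 Ω
  C: Z = 1/(jωC) = -j/(ω·C) = 0 - j3.575e+04 Ω
Step 3 — Series combination: Z_total = R + C = 244 - j3.575e+04 Ω = 3.575e+04∠-89.6° Ω.

Z = 244 - j3.575e+04 Ω = 3.575e+04∠-89.6° Ω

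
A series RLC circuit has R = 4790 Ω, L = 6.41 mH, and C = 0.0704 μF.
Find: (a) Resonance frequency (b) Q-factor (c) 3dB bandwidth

Step 1 — Resonance: ω₀ = 1/√(LC) = 1/√(0.00641·7.04e-08) = 4.707e+04 rad/s.
Step 2 — f₀ = ω₀/(2π) = 7492 Hz.
Step 3 — Series Q: Q = ω₀L/R = 4.707e+04·0.00641/4790 = 0.063.
Step 4 — Bandwidth: Δω = ω₀/Q = 7.473e+05 rad/s; BW = Δω/(2π) = 1.189e+05 Hz.

(a) f₀ = 7492 Hz  (b) Q = 0.063  (c) BW = 1.189e+05 Hz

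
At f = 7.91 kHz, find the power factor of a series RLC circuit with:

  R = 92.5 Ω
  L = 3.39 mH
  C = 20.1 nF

Step 1 — Angular frequency: ω = 2π·f = 2π·7910 = 4.97e+04 rad/s.
Step 2 — Component impedances:
  R: Z = R = 92.5 Ω
  L: Z = jωL = j·4.97e+04·0.00339 = 0 + j168.5 Ω
  C: Z = 1/(jωC) = -j/(ω·C) = 0 - j1001 Ω
Step 3 — Series combination: Z_total = R + L + C = 92.5 - j832.5 Ω = 837.7∠-83.7° Ω.
Step 4 — Power factor: PF = cos(φ) = Re(Z)/|Z| = 92.5/837.7 = 0.1104.
Step 5 — Type: Im(Z) = -832.5 ⇒ leading (phase φ = -83.7°).

PF = 0.1104 (leading, φ = -83.7°)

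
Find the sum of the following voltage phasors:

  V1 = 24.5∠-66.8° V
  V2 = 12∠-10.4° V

Step 1 — Convert each phasor to rectangular form:
  V1 = 24.5·(cos(-66.8°) + j·sin(-66.8°)) = 9.652 - j22.52 V
  V2 = 12·(cos(-10.4°) + j·sin(-10.4°)) = 11.8 - j2.166 V
Step 2 — Sum components: V_total = 21.45 - j24.69 V.
Step 3 — Convert to polar: |V_total| = 32.71 V, ∠V_total = -49.0°.

V_total = 32.71∠-49.0° V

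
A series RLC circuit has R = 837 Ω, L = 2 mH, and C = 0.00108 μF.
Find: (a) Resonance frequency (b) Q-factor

Step 1 — Resonance condition Im(Z)=0 gives ω₀ = 1/√(LC).
Step 2 — ω₀ = 1/√(0.002·1.08e-09) = 6.804e+05 rad/s.
Step 3 — f₀ = ω₀/(2π) = 1.083e+05 Hz.
Step 4 — Series Q: Q = ω₀L/R = 6.804e+05·0.002/837 = 1.626.

(a) f₀ = 1.083e+05 Hz  (b) Q = 1.626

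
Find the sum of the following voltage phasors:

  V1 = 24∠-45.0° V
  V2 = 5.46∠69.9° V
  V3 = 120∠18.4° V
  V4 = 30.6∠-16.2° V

Step 1 — Convert each phasor to rectangular form:
  V1 = 24·(cos(-45.0°) + j·sin(-45.0°)) = 16.97 - j16.97 V
  V2 = 5.46·(cos(69.9°) + j·sin(69.9°)) = 1.876 + j5.127 V
  V3 = 120·(cos(18.4°) + j·sin(18.4°)) = 113.9 + j37.88 V
  V4 = 30.6·(cos(-16.2°) + j·sin(-16.2°)) = 29.38 - j8.537 V
Step 2 — Sum components: V_total = 162.1 + j17.5 V.
Step 3 — Convert to polar: |V_total| = 163 V, ∠V_total = 6.2°.

V_total = 163∠6.2° V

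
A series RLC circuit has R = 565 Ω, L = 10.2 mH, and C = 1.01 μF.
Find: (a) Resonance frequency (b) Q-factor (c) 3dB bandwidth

Step 1 — Resonance: ω₀ = 1/√(LC) = 1/√(0.0102·1.01e-06) = 9852 rad/s.
Step 2 — f₀ = ω₀/(2π) = 1568 Hz.
Step 3 — Series Q: Q = ω₀L/R = 9852·0.0102/565 = 0.1779.
Step 4 — Bandwidth: Δω = ω₀/Q = 5.539e+04 rad/s; BW = Δω/(2π) = 8816 Hz.

(a) f₀ = 1568 Hz  (b) Q = 0.1779  (c) BW = 8816 Hz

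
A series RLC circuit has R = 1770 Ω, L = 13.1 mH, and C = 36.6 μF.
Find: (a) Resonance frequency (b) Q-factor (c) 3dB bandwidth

Step 1 — Resonance: ω₀ = 1/√(LC) = 1/√(0.0131·3.66e-05) = 1444 rad/s.
Step 2 — f₀ = ω₀/(2π) = 229.8 Hz.
Step 3 — Series Q: Q = ω₀L/R = 1444·0.0131/1770 = 0.01069.
Step 4 — Bandwidth: Δω = ω₀/Q = 1.351e+05 rad/s; BW = Δω/(2π) = 2.15e+04 Hz.

(a) f₀ = 229.8 Hz  (b) Q = 0.01069  (c) BW = 2.15e+04 Hz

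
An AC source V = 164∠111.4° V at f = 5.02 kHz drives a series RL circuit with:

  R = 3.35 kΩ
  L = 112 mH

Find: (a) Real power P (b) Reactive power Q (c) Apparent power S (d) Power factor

Step 1 — Angular frequency: ω = 2π·f = 2π·5020 = 3.154e+04 rad/s.
Step 2 — Component impedances:
  R: Z = R = 3350 Ω
  L: Z = jωL = j·3.154e+04·0.112 = 0 + j3533 Ω
Step 3 — Series combination: Z_total = R + L = 3350 + j3533 Ω = 4868∠46.5° Ω.
Step 4 — Source phasor: V = 164∠111.4° V = -59.84 + j152.7 V.
Step 5 — Current: I = V / Z = 0.0143 + j0.0305 A = 0.03369∠64.9° A.
Step 6 — Complex power: S = V·I* = 3.801 + j4.009 VA.
Step 7 — Real power: P = Re(S) = 3.801 W.
Step 8 — Reactive power: Q = Im(S) = 4.009 VAR.
Step 9 — Apparent power: |S| = 5.525 VA.
Step 10 — Power factor: PF = P/|S| = 0.6881 (lagging).

(a) P = 3.801 W  (b) Q = 4.009 VAR  (c) S = 5.525 VA  (d) PF = 0.6881 (lagging)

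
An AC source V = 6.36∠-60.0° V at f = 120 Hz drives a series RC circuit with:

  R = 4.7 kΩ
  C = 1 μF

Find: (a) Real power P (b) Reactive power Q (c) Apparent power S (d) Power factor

Step 1 — Angular frequency: ω = 2π·f = 2π·120 = 754 rad/s.
Step 2 — Component impedances:
  R: Z = R = 4700 Ω
  C: Z = 1/(jωC) = -j/(ω·C) = 0 - j1326 Ω
Step 3 — Series combination: Z_total = R + C = 4700 - j1326 Ω = 4884∠-15.8° Ω.
Step 4 — Source phasor: V = 6.36∠-60.0° V = 3.18 - j5.508 V.
Step 5 — Current: I = V / Z = 0.000933 - j0.0009086 A = 0.001302∠-44.2° A.
Step 6 — Complex power: S = V·I* = 0.007972 - j0.002249 VA.
Step 7 — Real power: P = Re(S) = 0.007972 W.
Step 8 — Reactive power: Q = Im(S) = -0.002249 VAR.
Step 9 — Apparent power: |S| = 0.008283 VA.
Step 10 — Power factor: PF = P/|S| = 0.9624 (leading).

(a) P = 0.007972 W  (b) Q = -0.002249 VAR  (c) S = 0.008283 VA  (d) PF = 0.9624 (leading)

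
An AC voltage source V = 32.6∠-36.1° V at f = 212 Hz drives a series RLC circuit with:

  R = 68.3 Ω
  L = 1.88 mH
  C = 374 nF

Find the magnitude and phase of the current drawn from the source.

Step 1 — Angular frequency: ω = 2π·f = 2π·212 = 1332 rad/s.
Step 2 — Component impedances:
  R: Z = R = 68.3 Ω
  L: Z = jωL = j·1332·0.00188 = 0 + j2.504 Ω
  C: Z = 1/(jωC) = -j/(ω·C) = 0 - j2007 Ω
Step 3 — Series combination: Z_total = R + L + C = 68.3 - j2005 Ω = 2006∠-88.0° Ω.
Step 4 — Source phasor: V = 32.6∠-36.1° V = 26.34 - j19.21 V.
Step 5 — Ohm's law: I = V / Z_total = (26.34 - j19.21) / (68.3 - j2005) = 0.01002 + j0.0128 A.
Step 6 — Convert to polar: |I| = 0.01625 A, ∠I = 51.9°.

I = 0.01625∠51.9° A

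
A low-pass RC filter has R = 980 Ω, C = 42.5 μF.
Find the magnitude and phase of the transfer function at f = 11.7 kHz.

Step 1 — Angular frequency: ω = 2π·1.17e+04 = 7.351e+04 rad/s.
Step 2 — Transfer function: H(jω) = 1/(1 + jωRC).
Step 3 — Denominator: 1 + jωRC = 1 + j·7.351e+04·980·4.25e-05 = 1 + j3062.
Step 4 — H = 1.067e-07 - j0.0003266.
Step 5 — Magnitude: |H| = 0.0003266 (-69.7 dB); phase: φ = -90.0°.

|H| = 0.0003266 (-69.7 dB), φ = -90.0°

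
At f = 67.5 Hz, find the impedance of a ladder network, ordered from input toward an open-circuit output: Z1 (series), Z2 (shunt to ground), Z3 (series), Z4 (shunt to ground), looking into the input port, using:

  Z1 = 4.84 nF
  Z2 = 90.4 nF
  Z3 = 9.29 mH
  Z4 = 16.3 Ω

Step 1 — Angular frequency: ω = 2π·f = 2π·67.5 = 424.1 rad/s.
Step 2 — Component impedances:
  Z1: Z = 1/(jωC) = -j/(ω·C) = 0 - j4.872e+05 Ω
  Z2: Z = 1/(jωC) = -j/(ω·C) = 0 - j2.608e+04 Ω
  Z3: Z = jωL = j·424.1·0.00929 = 0 + j3.94 Ω
  Z4: Z = R = 16.3 Ω
Step 3 — Ladder network (open output): work backward from the far end, alternating series and parallel combinations. Z_in = 16.3 - j4.872e+05 Ω = 4.872e+05∠-90.0° Ω.

Z = 16.3 - j4.872e+05 Ω = 4.872e+05∠-90.0° Ω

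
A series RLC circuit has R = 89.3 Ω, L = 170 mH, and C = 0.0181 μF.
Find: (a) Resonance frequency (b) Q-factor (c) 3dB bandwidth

Step 1 — Resonance condition Im(Z)=0 gives ω₀ = 1/√(LC).
Step 2 — ω₀ = 1/√(0.17·1.81e-08) = 1.803e+04 rad/s.
Step 3 — f₀ = ω₀/(2π) = 2869 Hz.
Step 4 — Series Q: Q = ω₀L/R = 1.803e+04·0.17/89.3 = 34.32.
Step 5 — 3dB bandwidth: Δω = ω₀/Q = 525.3 rad/s; BW = Δω/(2π) = 83.6 Hz.

(a) f₀ = 2869 Hz  (b) Q = 34.32  (c) BW = 83.6 Hz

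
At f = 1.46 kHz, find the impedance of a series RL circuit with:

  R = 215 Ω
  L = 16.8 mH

Step 1 — Angular frequency: ω = 2π·f = 2π·1460 = 9173 rad/s.
Step 2 — Component impedances:
  R: Z = R = 215 Ω
  L: Z = jωL = j·9173·0.0168 = 0 + j154.1 Ω
Step 3 — Series combination: Z_total = R + L = 215 + j154.1 Ω = 264.5∠35.6° Ω.

Z = 215 + j154.1 Ω = 264.5∠35.6° Ω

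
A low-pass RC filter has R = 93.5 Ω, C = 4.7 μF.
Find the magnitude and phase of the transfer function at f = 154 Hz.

Step 1 — Angular frequency: ω = 2π·154 = 967.6 rad/s.
Step 2 — Transfer function: H(jω) = 1/(1 + jωRC).
Step 3 — Denominator: 1 + jωRC = 1 + j·967.6·93.5·4.7e-06 = 1 + j0.4252.
Step 4 — H = 0.8469 - j0.3601.
Step 5 — Magnitude: |H| = 0.9203 (-0.7 dB); phase: φ = -23.0°.

|H| = 0.9203 (-0.7 dB), φ = -23.0°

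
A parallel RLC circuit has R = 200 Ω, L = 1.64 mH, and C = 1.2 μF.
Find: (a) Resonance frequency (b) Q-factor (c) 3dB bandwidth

Step 1 — Resonance: ω₀ = 1/√(LC) = 1/√(0.00164·1.2e-06) = 2.254e+04 rad/s.
Step 2 — f₀ = ω₀/(2π) = 3588 Hz.
Step 3 — Parallel Q: Q = R/(ω₀L) = 200/(2.254e+04·0.00164) = 5.41.
Step 4 — Bandwidth: Δω = ω₀/Q = 4167 rad/s; BW = Δω/(2π) = 663.1 Hz.

(a) f₀ = 3588 Hz  (b) Q = 5.41  (c) BW = 663.1 Hz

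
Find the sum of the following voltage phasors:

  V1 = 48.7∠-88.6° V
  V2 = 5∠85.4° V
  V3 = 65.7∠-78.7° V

Step 1 — Convert each phasor to rectangular form:
  V1 = 48.7·(cos(-88.6°) + j·sin(-88.6°)) = 1.19 - j48.69 V
  V2 = 5·(cos(85.4°) + j·sin(85.4°)) = 0.401 + j4.984 V
  V3 = 65.7·(cos(-78.7°) + j·sin(-78.7°)) = 12.87 - j64.43 V
Step 2 — Sum components: V_total = 14.46 - j108.1 V.
Step 3 — Convert to polar: |V_total| = 109.1 V, ∠V_total = -82.4°.

V_total = 109.1∠-82.4° V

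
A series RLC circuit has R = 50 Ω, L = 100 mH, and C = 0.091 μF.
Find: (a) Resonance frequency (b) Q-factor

Step 1 — Resonance condition Im(Z)=0 gives ω₀ = 1/√(LC).
Step 2 — ω₀ = 1/√(0.1·9.1e-08) = 1.048e+04 rad/s.
Step 3 — f₀ = ω₀/(2π) = 1668 Hz.
Step 4 — Series Q: Q = ω₀L/R = 1.048e+04·0.1/50 = 20.97.

(a) f₀ = 1668 Hz  (b) Q = 20.97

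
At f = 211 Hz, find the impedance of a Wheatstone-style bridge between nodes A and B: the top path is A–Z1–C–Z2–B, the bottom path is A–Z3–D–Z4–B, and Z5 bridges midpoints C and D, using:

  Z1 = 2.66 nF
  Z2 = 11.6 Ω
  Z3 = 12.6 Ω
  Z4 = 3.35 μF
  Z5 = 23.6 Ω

Step 1 — Angular frequency: ω = 2π·f = 2π·211 = 1326 rad/s.
Step 2 — Component impedances:
  Z1: Z = 1/(jωC) = -j/(ω·C) = 0 - j2.836e+05 Ω
  Z2: Z = R = 11.6 Ω
  Z3: Z = R = 12.6 Ω
  Z4: Z = 1/(jωC) = -j/(ω·C) = 0 - j225.2 Ω
  Z5: Z = R = 23.6 Ω
Step 3 — Bridge requires nodal analysis (the Z5 bridge couples midpoints C and D, so the two paths cannot be reduced to a simple series/parallel combination). Setting node B to ground and injecting 1 A at node A, the 3-node admittance system at A, C, D solves to V_A = Z_AB = 46.96 - j5.376 Ω = 47.27∠-6.5° Ω.

Z = 46.96 - j5.376 Ω = 47.27∠-6.5° Ω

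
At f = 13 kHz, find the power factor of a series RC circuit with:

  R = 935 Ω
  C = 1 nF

Step 1 — Angular frequency: ω = 2π·f = 2π·1.3e+04 = 8.168e+04 rad/s.
Step 2 — Component impedances:
  R: Z = R = 935 Ω
  C: Z = 1/(jωC) = -j/(ω·C) = 0 - j1.224e+04 Ω
Step 3 — Series combination: Z_total = R + C = 935 - j1.224e+04 Ω = 1.228e+04∠-85.6° Ω.
Step 4 — Power factor: PF = cos(φ) = Re(Z)/|Z| = 935/12278 = 0.07615.
Step 5 — Type: Im(Z) = -1.224e+04 ⇒ leading (phase φ = -85.6°).

PF = 0.07615 (leading, φ = -85.6°)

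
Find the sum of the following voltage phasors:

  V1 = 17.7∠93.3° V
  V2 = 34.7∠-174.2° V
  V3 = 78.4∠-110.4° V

Step 1 — Convert each phasor to rectangular form:
  V1 = 17.7·(cos(93.3°) + j·sin(93.3°)) = -1.019 + j17.67 V
  V2 = 34.7·(cos(-174.2°) + j·sin(-174.2°)) = -34.52 - j3.507 V
  V3 = 78.4·(cos(-110.4°) + j·sin(-110.4°)) = -27.33 - j73.48 V
Step 2 — Sum components: V_total = -62.87 - j59.32 V.
Step 3 — Convert to polar: |V_total| = 86.44 V, ∠V_total = -136.7°.

V_total = 86.44∠-136.7° V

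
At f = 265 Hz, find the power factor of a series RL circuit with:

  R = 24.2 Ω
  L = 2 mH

Step 1 — Angular frequency: ω = 2π·f = 2π·265 = 1665 rad/s.
Step 2 — Component impedances:
  R: Z = R = 24.2 Ω
  L: Z = jωL = j·1665·0.002 = 0 + j3.33 Ω
Step 3 — Series combination: Z_total = R + L = 24.2 + j3.33 Ω = 24.43∠7.8° Ω.
Step 4 — Power factor: PF = cos(φ) = Re(Z)/|Z| = 24.2/24.428 = 0.9907.
Step 5 — Type: Im(Z) = 3.33 ⇒ lagging (phase φ = 7.8°).

PF = 0.9907 (lagging, φ = 7.8°)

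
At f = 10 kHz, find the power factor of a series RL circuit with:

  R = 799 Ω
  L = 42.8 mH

Step 1 — Angular frequency: ω = 2π·f = 2π·1e+04 = 6.283e+04 rad/s.
Step 2 — Component impedances:
  R: Z = R = 799 Ω
  L: Z = jωL = j·6.283e+04·0.0428 = 0 + j2689 Ω
Step 3 — Series combination: Z_total = R + L = 799 + j2689 Ω = 2805∠73.5° Ω.
Step 4 — Power factor: PF = cos(φ) = Re(Z)/|Z| = 799/2805 = 0.2848.
Step 5 — Type: Im(Z) = 2689 ⇒ lagging (phase φ = 73.5°).

PF = 0.2848 (lagging, φ = 73.5°)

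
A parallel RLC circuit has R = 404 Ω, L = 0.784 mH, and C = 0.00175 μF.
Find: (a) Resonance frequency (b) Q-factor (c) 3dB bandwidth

Step 1 — Resonance: ω₀ = 1/√(LC) = 1/√(0.000784·1.75e-09) = 8.537e+05 rad/s.
Step 2 — f₀ = ω₀/(2π) = 1.359e+05 Hz.
Step 3 — Parallel Q: Q = R/(ω₀L) = 404/(8.537e+05·0.000784) = 0.6036.
Step 4 — Bandwidth: Δω = ω₀/Q = 1.414e+06 rad/s; BW = Δω/(2π) = 2.251e+05 Hz.

(a) f₀ = 1.359e+05 Hz  (b) Q = 0.6036  (c) BW = 2.251e+05 Hz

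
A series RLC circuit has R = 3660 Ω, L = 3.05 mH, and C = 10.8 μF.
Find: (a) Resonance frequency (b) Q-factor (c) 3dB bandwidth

Step 1 — Resonance condition Im(Z)=0 gives ω₀ = 1/√(LC).
Step 2 — ω₀ = 1/√(0.00305·1.08e-05) = 5510 rad/s.
Step 3 — f₀ = ω₀/(2π) = 876.9 Hz.
Step 4 — Series Q: Q = ω₀L/R = 5510·0.00305/3660 = 0.004592.
Step 5 — 3dB bandwidth: Δω = ω₀/Q = 1.2e+06 rad/s; BW = Δω/(2π) = 1.91e+05 Hz.

(a) f₀ = 876.9 Hz  (b) Q = 0.004592  (c) BW = 1.91e+05 Hz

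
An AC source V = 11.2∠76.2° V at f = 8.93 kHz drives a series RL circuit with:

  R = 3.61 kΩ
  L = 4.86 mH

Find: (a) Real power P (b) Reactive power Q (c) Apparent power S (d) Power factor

Step 1 — Angular frequency: ω = 2π·f = 2π·8930 = 5.611e+04 rad/s.
Step 2 — Component impedances:
  R: Z = R = 3610 Ω
  L: Z = jωL = j·5.611e+04·0.00486 = 0 + j272.7 Ω
Step 3 — Series combination: Z_total = R + L = 3610 + j272.7 Ω = 3620∠4.3° Ω.
Step 4 — Source phasor: V = 11.2∠76.2° V = 2.672 + j10.88 V.
Step 5 — Current: I = V / Z = 0.0009621 + j0.00294 A = 0.003094∠71.9° A.
Step 6 — Complex power: S = V·I* = 0.03455 + j0.00261 VA.
Step 7 — Real power: P = Re(S) = 0.03455 W.
Step 8 — Reactive power: Q = Im(S) = 0.00261 VAR.
Step 9 — Apparent power: |S| = 0.03465 VA.
Step 10 — Power factor: PF = P/|S| = 0.9972 (lagging).

(a) P = 0.03455 W  (b) Q = 0.00261 VAR  (c) S = 0.03465 VA  (d) PF = 0.9972 (lagging)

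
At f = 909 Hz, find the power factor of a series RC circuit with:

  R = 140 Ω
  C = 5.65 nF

Step 1 — Angular frequency: ω = 2π·f = 2π·909 = 5711 rad/s.
Step 2 — Component impedances:
  R: Z = R = 140 Ω
  C: Z = 1/(jωC) = -j/(ω·C) = 0 - j3.099e+04 Ω
Step 3 — Series combination: Z_total = R + C = 140 - j3.099e+04 Ω = 3.099e+04∠-89.7° Ω.
Step 4 — Power factor: PF = cos(φ) = Re(Z)/|Z| = 140/3.099e+04 = 0.004518.
Step 5 — Type: Im(Z) = -3.099e+04 ⇒ leading (phase φ = -89.7°).

PF = 0.004518 (leading, φ = -89.7°)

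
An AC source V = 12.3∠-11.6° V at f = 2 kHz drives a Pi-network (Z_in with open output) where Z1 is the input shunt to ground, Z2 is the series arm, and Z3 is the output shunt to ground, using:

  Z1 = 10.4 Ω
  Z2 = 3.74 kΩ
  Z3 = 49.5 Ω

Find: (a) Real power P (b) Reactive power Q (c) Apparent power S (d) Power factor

Step 1 — Angular frequency: ω = 2π·f = 2π·2000 = 1.257e+04 rad/s.
Step 2 — Component impedances:
  Z1: Z = R = 10.4 Ω
  Z2: Z = R = 3740 Ω
  Z3: Z = R = 49.5 Ω
Step 3 — With open output, the series arm Z2 and the output shunt Z3 appear in series to ground: Z2 + Z3 = 3790 Ω.
Step 4 — Parallel with input shunt Z1: Z_in = Z1 || (Z2 + Z3) = 10.37 Ω = 10.37∠0.0° Ω.
Step 5 — Source phasor: V = 12.3∠-11.6° V = 12.05 - j2.473 V.
Step 6 — Current: I = V / Z = 1.162 - j0.2385 A = 1.186∠-11.6° A.
Step 7 — Complex power: S = V·I* = 14.59 VA.
Step 8 — Real power: P = Re(S) = 14.59 W.
Step 9 — Reactive power: Q = Im(S) = 0 VAR.
Step 10 — Apparent power: |S| = 14.59 VA.
Step 11 — Power factor: PF = P/|S| = 1 (unity).

(a) P = 14.59 W  (b) Q = 0 VAR  (c) S = 14.59 VA  (d) PF = 1 (unity)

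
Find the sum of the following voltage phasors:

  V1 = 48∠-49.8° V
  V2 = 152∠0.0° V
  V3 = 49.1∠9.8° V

Step 1 — Convert each phasor to rectangular form:
  V1 = 48·(cos(-49.8°) + j·sin(-49.8°)) = 30.98 - j36.66 V
  V2 = 152·(cos(0.0°) + j·sin(0.0°)) = 152 V
  V3 = 49.1·(cos(9.8°) + j·sin(9.8°)) = 48.38 + j8.357 V
Step 2 — Sum components: V_total = 231.4 - j28.3 V.
Step 3 — Convert to polar: |V_total| = 233.1 V, ∠V_total = -7.0°.

V_total = 233.1∠-7.0° V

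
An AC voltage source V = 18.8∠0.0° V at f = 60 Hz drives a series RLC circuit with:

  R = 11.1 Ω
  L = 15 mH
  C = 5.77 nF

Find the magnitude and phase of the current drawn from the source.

Step 1 — Angular frequency: ω = 2π·f = 2π·60 = 377 rad/s.
Step 2 — Component impedances:
  R: Z = R = 11.1 Ω
  L: Z = jωL = j·377·0.015 = 0 + j5.655 Ω
  C: Z = 1/(jωC) = -j/(ω·C) = 0 - j4.597e+05 Ω
Step 3 — Series combination: Z_total = R + L + C = 11.1 - j4.597e+05 Ω = 4.597e+05∠-90.0° Ω.
Step 4 — Source phasor: V = 18.8∠0.0° V = 18.8 V.
Step 5 — Ohm's law: I = V / Z_total = (18.8) / (11.1 - j4.597e+05) = 9.874e-10 + j4.089e-05 A.
Step 6 — Convert to polar: |I| = 4.089e-05 A, ∠I = 90.0°.

I = 4.089e-05∠90.0° A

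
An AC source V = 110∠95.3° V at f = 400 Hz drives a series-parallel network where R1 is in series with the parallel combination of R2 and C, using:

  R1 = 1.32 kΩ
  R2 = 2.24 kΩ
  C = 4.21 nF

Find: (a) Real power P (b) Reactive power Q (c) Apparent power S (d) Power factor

Step 1 — Angular frequency: ω = 2π·f = 2π·400 = 2513 rad/s.
Step 2 — Component impedances:
  R1: Z = R = 1320 Ω
  R2: Z = R = 2240 Ω
  C: Z = 1/(jωC) = -j/(ω·C) = 0 - j9.451e+04 Ω
Step 3 — Parallel branch: R2 || C = 1/(1/R2 + 1/C) = 2239 - j53.06 Ω.
Step 4 — Series with R1: Z_total = R1 + (R2 || C) = 3559 - j53.06 Ω = 3559∠-0.9° Ω.
Step 5 — Source phasor: V = 110∠95.3° V = -10.16 + j109.5 V.
Step 6 — Current: I = V / Z = -0.003313 + j0.03073 A = 0.03091∠96.2° A.
Step 7 — Complex power: S = V·I* = 3.399 - j0.05068 VA.
Step 8 — Real power: P = Re(S) = 3.399 W.
Step 9 — Reactive power: Q = Im(S) = -0.05068 VAR.
Step 10 — Apparent power: |S| = 3.4 VA.
Step 11 — Power factor: PF = P/|S| = 0.9999 (leading).

(a) P = 3.399 W  (b) Q = -0.05068 VAR  (c) S = 3.4 VA  (d) PF = 0.9999 (leading)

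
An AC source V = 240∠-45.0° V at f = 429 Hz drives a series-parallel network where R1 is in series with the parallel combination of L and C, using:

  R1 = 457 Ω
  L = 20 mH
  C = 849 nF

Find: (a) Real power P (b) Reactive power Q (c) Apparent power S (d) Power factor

Step 1 — Angular frequency: ω = 2π·f = 2π·429 = 2695 rad/s.
Step 2 — Component impedances:
  R1: Z = R = 457 Ω
  L: Z = jωL = j·2695·0.02 = 0 + j53.91 Ω
  C: Z = 1/(jωC) = -j/(ω·C) = 0 - j437 Ω
Step 3 — Parallel branch: L || C = 1/(1/L + 1/C) = 0 + j61.5 Ω.
Step 4 — Series with R1: Z_total = R1 + (L || C) = 457 + j61.5 Ω = 461.1∠7.7° Ω.
Step 5 — Source phasor: V = 240∠-45.0° V = 169.7 - j169.7 V.
Step 6 — Current: I = V / Z = 0.3157 - j0.4138 A = 0.5205∠-52.7° A.
Step 7 — Complex power: S = V·I* = 123.8 + j16.66 VA.
Step 8 — Real power: P = Re(S) = 123.8 W.
Step 9 — Reactive power: Q = Im(S) = 16.66 VAR.
Step 10 — Apparent power: |S| = 124.9 VA.
Step 11 — Power factor: PF = P/|S| = 0.9911 (lagging).

(a) P = 123.8 W  (b) Q = 16.66 VAR  (c) S = 124.9 VA  (d) PF = 0.9911 (lagging)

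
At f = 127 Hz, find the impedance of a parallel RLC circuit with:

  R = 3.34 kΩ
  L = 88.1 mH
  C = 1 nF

Step 1 — Angular frequency: ω = 2π·f = 2π·127 = 798 rad/s.
Step 2 — Component impedances:
  R: Z = R = 3340 Ω
  L: Z = jωL = j·798·0.0881 = 0 + j70.3 Ω
  C: Z = 1/(jωC) = -j/(ω·C) = 0 - j1.253e+06 Ω
Step 3 — Parallel combination: 1/Z_total = 1/R + 1/L + 1/C; Z_total = 1.479 + j70.27 Ω = 70.29∠88.8° Ω.

Z = 1.479 + j70.27 Ω = 70.29∠88.8° Ω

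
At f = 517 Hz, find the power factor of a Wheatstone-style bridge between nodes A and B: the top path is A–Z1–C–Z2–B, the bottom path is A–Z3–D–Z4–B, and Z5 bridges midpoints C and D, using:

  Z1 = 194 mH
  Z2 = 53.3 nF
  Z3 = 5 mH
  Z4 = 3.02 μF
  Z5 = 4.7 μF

Step 1 — Angular frequency: ω = 2π·f = 2π·517 = 3248 rad/s.
Step 2 — Component impedances:
  Z1: Z = jωL = j·3248·0.194 = 0 + j630.2 Ω
  Z2: Z = 1/(jωC) = -j/(ω·C) = 0 - j5776 Ω
  Z3: Z = jωL = j·3248·0.005 = 0 + j16.24 Ω
  Z4: Z = 1/(jωC) = -j/(ω·C) = 0 - j101.9 Ω
  Z5: Z = 1/(jωC) = -j/(ω·C) = 0 - j65.5 Ω
Step 3 — Bridge requires nodal analysis (the Z5 bridge couples midpoints C and D, so the two paths cannot be reduced to a simple series/parallel combination). Setting node B to ground and injecting 1 A at node A, the 3-node admittance system at A, C, D solves to V_A = Z_AB = 0 - j84.34 Ω = 84.34∠-90.0° Ω.
Step 4 — Power factor: PF = cos(φ) = Re(Z)/|Z| = -0/84.34 = -0.
Step 5 — Type: Im(Z) = -84.34 ⇒ leading (phase φ = -90.0°).

PF = -0 (leading, φ = -90.0°)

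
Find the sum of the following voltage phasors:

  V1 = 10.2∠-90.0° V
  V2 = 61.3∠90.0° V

Step 1 — Convert each phasor to rectangular form:
  V1 = 10.2·(cos(-90.0°) + j·sin(-90.0°)) = 0 - j10.2 V
  V2 = 61.3·(cos(90.0°) + j·sin(90.0°)) = 0 + j61.3 V
Step 2 — Sum components: V_total = 0 + j51.1 V.
Step 3 — Convert to polar: |V_total| = 51.1 V, ∠V_total = 90.0°.

V_total = 51.1∠90.0° V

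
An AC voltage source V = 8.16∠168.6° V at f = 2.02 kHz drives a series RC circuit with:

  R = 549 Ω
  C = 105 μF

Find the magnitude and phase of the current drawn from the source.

Step 1 — Angular frequency: ω = 2π·f = 2π·2020 = 1.269e+04 rad/s.
Step 2 — Component impedances:
  R: Z = R = 549 Ω
  C: Z = 1/(jωC) = -j/(ω·C) = 0 - j0.7504 Ω
Step 3 — Series combination: Z_total = R + C = 549 - j0.7504 Ω = 549∠-0.1° Ω.
Step 4 — Source phasor: V = 8.16∠168.6° V = -7.999 + j1.613 V.
Step 5 — Ohm's law: I = V / Z_total = (-7.999 + j1.613) / (549 - j0.7504) = -0.01457 + j0.002918 A.
Step 6 — Convert to polar: |I| = 0.01486 A, ∠I = 168.7°.

I = 0.01486∠168.7° A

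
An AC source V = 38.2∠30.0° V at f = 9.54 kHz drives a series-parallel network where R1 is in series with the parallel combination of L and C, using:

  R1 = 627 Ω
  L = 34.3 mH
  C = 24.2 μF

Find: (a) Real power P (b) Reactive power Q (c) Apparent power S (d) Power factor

Step 1 — Angular frequency: ω = 2π·f = 2π·9540 = 5.994e+04 rad/s.
Step 2 — Component impedances:
  R1: Z = R = 627 Ω
  L: Z = jωL = j·5.994e+04·0.0343 = 0 + j2056 Ω
  C: Z = 1/(jωC) = -j/(ω·C) = 0 - j0.6894 Ω
Step 3 — Parallel branch: L || C = 1/(1/L + 1/C) = 0 - j0.6896 Ω.
Step 4 — Series with R1: Z_total = R1 + (L || C) = 627 - j0.6896 Ω = 627∠-0.1° Ω.
Step 5 — Source phasor: V = 38.2∠30.0° V = 33.08 + j19.1 V.
Step 6 — Current: I = V / Z = 0.05273 + j0.03052 A = 0.06093∠30.1° A.
Step 7 — Complex power: S = V·I* = 2.327 - j0.00256 VA.
Step 8 — Real power: P = Re(S) = 2.327 W.
Step 9 — Reactive power: Q = Im(S) = -0.00256 VAR.
Step 10 — Apparent power: |S| = 2.327 VA.
Step 11 — Power factor: PF = P/|S| = 1 (leading).

(a) P = 2.327 W  (b) Q = -0.00256 VAR  (c) S = 2.327 VA  (d) PF = 1 (leading)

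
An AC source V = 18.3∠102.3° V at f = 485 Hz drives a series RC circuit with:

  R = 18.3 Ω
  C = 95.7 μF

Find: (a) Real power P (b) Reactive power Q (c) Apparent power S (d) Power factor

Step 1 — Angular frequency: ω = 2π·f = 2π·485 = 3047 rad/s.
Step 2 — Component impedances:
  R: Z = R = 18.3 Ω
  C: Z = 1/(jωC) = -j/(ω·C) = 0 - j3.429 Ω
Step 3 — Series combination: Z_total = R + C = 18.3 - j3.429 Ω = 18.62∠-10.6° Ω.
Step 4 — Source phasor: V = 18.3∠102.3° V = -3.898 + j17.88 V.
Step 5 — Current: I = V / Z = -0.3827 + j0.9053 A = 0.9829∠112.9° A.
Step 6 — Complex power: S = V·I* = 17.68 - j3.313 VA.
Step 7 — Real power: P = Re(S) = 17.68 W.
Step 8 — Reactive power: Q = Im(S) = -3.313 VAR.
Step 9 — Apparent power: |S| = 17.99 VA.
Step 10 — Power factor: PF = P/|S| = 0.9829 (leading).

(a) P = 17.68 W  (b) Q = -3.313 VAR  (c) S = 17.99 VA  (d) PF = 0.9829 (leading)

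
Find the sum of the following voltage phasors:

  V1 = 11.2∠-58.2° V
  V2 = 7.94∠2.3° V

Step 1 — Convert each phasor to rectangular form:
  V1 = 11.2·(cos(-58.2°) + j·sin(-58.2°)) = 5.902 - j9.519 V
  V2 = 7.94·(cos(2.3°) + j·sin(2.3°)) = 7.934 + j0.3186 V
Step 2 — Sum components: V_total = 13.84 - j9.2 V.
Step 3 — Convert to polar: |V_total| = 16.62 V, ∠V_total = -33.6°.

V_total = 16.62∠-33.6° V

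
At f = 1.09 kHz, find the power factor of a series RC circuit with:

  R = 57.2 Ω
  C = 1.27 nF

Step 1 — Angular frequency: ω = 2π·f = 2π·1090 = 6849 rad/s.
Step 2 — Component impedances:
  R: Z = R = 57.2 Ω
  C: Z = 1/(jωC) = -j/(ω·C) = 0 - j1.15e+05 Ω
Step 3 — Series combination: Z_total = R + C = 57.2 - j1.15e+05 Ω = 1.15e+05∠-90.0° Ω.
Step 4 — Power factor: PF = cos(φ) = Re(Z)/|Z| = 57.2/1.1497e+05 = 0.0004975.
Step 5 — Type: Im(Z) = -1.15e+05 ⇒ leading (phase φ = -90.0°).

PF = 0.0004975 (leading, φ = -90.0°)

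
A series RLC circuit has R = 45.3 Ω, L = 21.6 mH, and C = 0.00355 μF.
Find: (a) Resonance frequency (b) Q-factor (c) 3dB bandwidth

Step 1 — Resonance: ω₀ = 1/√(LC) = 1/√(0.0216·3.55e-09) = 1.142e+05 rad/s.
Step 2 — f₀ = ω₀/(2π) = 1.818e+04 Hz.
Step 3 — Series Q: Q = ω₀L/R = 1.142e+05·0.0216/45.3 = 54.45.
Step 4 — Bandwidth: Δω = ω₀/Q = 2097 rad/s; BW = Δω/(2π) = 333.8 Hz.

(a) f₀ = 1.818e+04 Hz  (b) Q = 54.45  (c) BW = 333.8 Hz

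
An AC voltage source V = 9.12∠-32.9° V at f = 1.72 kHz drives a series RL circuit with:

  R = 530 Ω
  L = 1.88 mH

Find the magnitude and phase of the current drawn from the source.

Step 1 — Angular frequency: ω = 2π·f = 2π·1720 = 1.081e+04 rad/s.
Step 2 — Component impedances:
  R: Z = R = 530 Ω
  L: Z = jωL = j·1.081e+04·0.00188 = 0 + j20.32 Ω
Step 3 — Series combination: Z_total = R + L = 530 + j20.32 Ω = 530.4∠2.2° Ω.
Step 4 — Source phasor: V = 9.12∠-32.9° V = 7.657 - j4.954 V.
Step 5 — Ohm's law: I = V / Z_total = (7.657 - j4.954) / (530 + j20.32) = 0.01407 - j0.009886 A.
Step 6 — Convert to polar: |I| = 0.01719 A, ∠I = -35.1°.

I = 0.01719∠-35.1° A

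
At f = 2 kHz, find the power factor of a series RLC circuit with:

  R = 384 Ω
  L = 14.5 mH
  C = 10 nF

Step 1 — Angular frequency: ω = 2π·f = 2π·2000 = 1.257e+04 rad/s.
Step 2 — Component impedances:
  R: Z = R = 384 Ω
  L: Z = jωL = j·1.257e+04·0.0145 = 0 + j182.2 Ω
  C: Z = 1/(jωC) = -j/(ω·C) = 0 - j7958 Ω
Step 3 — Series combination: Z_total = R + L + C = 384 - j7776 Ω = 7785∠-87.2° Ω.
Step 4 — Power factor: PF = cos(φ) = Re(Z)/|Z| = 384/7785 = 0.04933.
Step 5 — Type: Im(Z) = -7776 ⇒ leading (phase φ = -87.2°).

PF = 0.04933 (leading, φ = -87.2°)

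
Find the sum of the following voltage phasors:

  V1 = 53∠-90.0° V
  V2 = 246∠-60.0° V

Step 1 — Convert each phasor to rectangular form:
  V1 = 53·(cos(-90.0°) + j·sin(-90.0°)) = 0 - j53 V
  V2 = 246·(cos(-60.0°) + j·sin(-60.0°)) = 123 - j213 V
Step 2 — Sum components: V_total = 123 - j266 V.
Step 3 — Convert to polar: |V_total| = 293.1 V, ∠V_total = -65.2°.

V_total = 293.1∠-65.2° V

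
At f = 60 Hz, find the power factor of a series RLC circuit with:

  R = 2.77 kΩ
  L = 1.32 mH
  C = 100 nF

Step 1 — Angular frequency: ω = 2π·f = 2π·60 = 377 rad/s.
Step 2 — Component impedances:
  R: Z = R = 2770 Ω
  L: Z = jωL = j·377·0.00132 = 0 + j0.4976 Ω
  C: Z = 1/(jωC) = -j/(ω·C) = 0 - j2.653e+04 Ω
Step 3 — Series combination: Z_total = R + L + C = 2770 - j2.653e+04 Ω = 2.667e+04∠-84.0° Ω.
Step 4 — Power factor: PF = cos(φ) = Re(Z)/|Z| = 2770/2.667e+04 = 0.1039.
Step 5 — Type: Im(Z) = -2.653e+04 ⇒ leading (phase φ = -84.0°).

PF = 0.1039 (leading, φ = -84.0°)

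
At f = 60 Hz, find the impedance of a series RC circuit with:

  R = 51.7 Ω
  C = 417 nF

Step 1 — Angular frequency: ω = 2π·f = 2π·60 = 377 rad/s.
Step 2 — Component impedances:
  R: Z = R = 51.7 Ω
  C: Z = 1/(jωC) = -j/(ω·C) = 0 - j6361 Ω
Step 3 — Series combination: Z_total = R + C = 51.7 - j6361 Ω = 6361∠-89.5° Ω.

Z = 51.7 - j6361 Ω = 6361∠-89.5° Ω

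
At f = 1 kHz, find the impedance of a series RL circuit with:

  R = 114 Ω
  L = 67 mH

Step 1 — Angular frequency: ω = 2π·f = 2π·1000 = 6283 rad/s.
Step 2 — Component impedances:
  R: Z = R = 114 Ω
  L: Z = jωL = j·6283·0.067 = 0 + j421 Ω
Step 3 — Series combination: Z_total = R + L = 114 + j421 Ω = 436.1∠74.8° Ω.

Z = 114 + j421 Ω = 436.1∠74.8° Ω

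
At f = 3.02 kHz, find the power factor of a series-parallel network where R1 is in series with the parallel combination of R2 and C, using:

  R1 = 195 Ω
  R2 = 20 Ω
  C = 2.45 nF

Step 1 — Angular frequency: ω = 2π·f = 2π·3020 = 1.898e+04 rad/s.
Step 2 — Component impedances:
  R1: Z = R = 195 Ω
  R2: Z = R = 20 Ω
  C: Z = 1/(jωC) = -j/(ω·C) = 0 - j2.151e+04 Ω
Step 3 — Parallel branch: R2 || C = 1/(1/R2 + 1/C) = 20 - j0.0186 Ω.
Step 4 — Series with R1: Z_total = R1 + (R2 || C) = 215 - j0.0186 Ω = 215∠-0.0° Ω.
Step 5 — Power factor: PF = cos(φ) = Re(Z)/|Z| = 215/215 = 1.
Step 6 — Type: Im(Z) = -0.0186 ⇒ leading (phase φ = -0.0°).

PF = 1 (leading, φ = -0.0°)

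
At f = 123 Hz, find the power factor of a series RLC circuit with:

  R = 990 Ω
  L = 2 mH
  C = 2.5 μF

Step 1 — Angular frequency: ω = 2π·f = 2π·123 = 772.8 rad/s.
Step 2 — Component impedances:
  R: Z = R = 990 Ω
  L: Z = jωL = j·772.8·0.002 = 0 + j1.546 Ω
  C: Z = 1/(jωC) = -j/(ω·C) = 0 - j517.6 Ω
Step 3 — Series combination: Z_total = R + L + C = 990 - j516 Ω = 1116∠-27.5° Ω.
Step 4 — Power factor: PF = cos(φ) = Re(Z)/|Z| = 990/1116.4 = 0.8868.
Step 5 — Type: Im(Z) = -516 ⇒ leading (phase φ = -27.5°).

PF = 0.8868 (leading, φ = -27.5°)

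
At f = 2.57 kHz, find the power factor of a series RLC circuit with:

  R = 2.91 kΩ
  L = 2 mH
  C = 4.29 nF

Step 1 — Angular frequency: ω = 2π·f = 2π·2570 = 1.615e+04 rad/s.
Step 2 — Component impedances:
  R: Z = R = 2910 Ω
  L: Z = jωL = j·1.615e+04·0.002 = 0 + j32.3 Ω
  C: Z = 1/(jωC) = -j/(ω·C) = 0 - j1.444e+04 Ω
Step 3 — Series combination: Z_total = R + L + C = 2910 - j1.44e+04 Ω = 1.469e+04∠-78.6° Ω.
Step 4 — Power factor: PF = cos(φ) = Re(Z)/|Z| = 2910/14694 = 0.198.
Step 5 — Type: Im(Z) = -1.44e+04 ⇒ leading (phase φ = -78.6°).

PF = 0.198 (leading, φ = -78.6°)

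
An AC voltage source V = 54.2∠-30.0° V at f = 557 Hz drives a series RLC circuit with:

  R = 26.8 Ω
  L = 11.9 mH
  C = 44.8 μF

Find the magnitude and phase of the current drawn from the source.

Step 1 — Angular frequency: ω = 2π·f = 2π·557 = 3500 rad/s.
Step 2 — Component impedances:
  R: Z = R = 26.8 Ω
  L: Z = jωL = j·3500·0.0119 = 0 + j41.65 Ω
  C: Z = 1/(jωC) = -j/(ω·C) = 0 - j6.378 Ω
Step 3 — Series combination: Z_total = R + L + C = 26.8 + j35.27 Ω = 44.3∠52.8° Ω.
Step 4 — Source phasor: V = 54.2∠-30.0° V = 46.94 - j27.1 V.
Step 5 — Ohm's law: I = V / Z_total = (46.94 - j27.1) / (26.8 + j35.27) = 0.154 - j1.214 A.
Step 6 — Convert to polar: |I| = 1.224 A, ∠I = -82.8°.

I = 1.224∠-82.8° A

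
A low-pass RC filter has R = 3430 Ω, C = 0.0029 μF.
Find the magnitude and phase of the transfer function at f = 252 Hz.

Step 1 — Angular frequency: ω = 2π·252 = 1583 rad/s.
Step 2 — Transfer function: H(jω) = 1/(1 + jωRC).
Step 3 — Denominator: 1 + jωRC = 1 + j·1583·3430·2.9e-09 = 1 + j0.01575.
Step 4 — H = 0.9998 - j0.01575.
Step 5 — Magnitude: |H| = 0.9999 (-0.0 dB); phase: φ = -0.9°.

|H| = 0.9999 (-0.0 dB), φ = -0.9°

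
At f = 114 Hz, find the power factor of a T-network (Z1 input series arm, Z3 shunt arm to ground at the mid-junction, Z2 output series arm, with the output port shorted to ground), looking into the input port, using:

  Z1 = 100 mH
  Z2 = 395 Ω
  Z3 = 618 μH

Step 1 — Angular frequency: ω = 2π·f = 2π·114 = 716.3 rad/s.
Step 2 — Component impedances:
  Z1: Z = jωL = j·716.3·0.1 = 0 + j71.63 Ω
  Z2: Z = R = 395 Ω
  Z3: Z = jωL = j·716.3·0.000618 = 0 + j0.4427 Ω
Step 3 — With the output port shorted to ground, the output series arm Z2 runs from the junction to ground; the shunt arm Z3 also runs from the junction to ground. They appear in parallel: Z3 || Z2 = 0.0004961 + j0.4427 Ω.
Step 4 — Series with input arm Z1: Z_in = Z1 + (Z3 || Z2) = 0.0004961 + j72.07 Ω = 72.07∠90.0° Ω.
Step 5 — Power factor: PF = cos(φ) = Re(Z)/|Z| = 0.00049608/72.071 = 6.883e-06.
Step 6 — Type: Im(Z) = 72.07 ⇒ lagging (phase φ = 90.0°).

PF = 6.883e-06 (lagging, φ = 90.0°)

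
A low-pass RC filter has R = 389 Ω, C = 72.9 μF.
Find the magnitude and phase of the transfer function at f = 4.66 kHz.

Step 1 — Angular frequency: ω = 2π·4660 = 2.928e+04 rad/s.
Step 2 — Transfer function: H(jω) = 1/(1 + jωRC).
Step 3 — Denominator: 1 + jωRC = 1 + j·2.928e+04·389·7.29e-05 = 1 + j830.3.
Step 4 — H = 1.45e-06 - j0.001204.
Step 5 — Magnitude: |H| = 0.001204 (-58.4 dB); phase: φ = -89.9°.

|H| = 0.001204 (-58.4 dB), φ = -89.9°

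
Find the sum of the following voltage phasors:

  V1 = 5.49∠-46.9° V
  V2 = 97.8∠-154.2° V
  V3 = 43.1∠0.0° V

Step 1 — Convert each phasor to rectangular form:
  V1 = 5.49·(cos(-46.9°) + j·sin(-46.9°)) = 3.751 - j4.009 V
  V2 = 97.8·(cos(-154.2°) + j·sin(-154.2°)) = -88.05 - j42.57 V
  V3 = 43.1·(cos(0.0°) + j·sin(0.0°)) = 43.1 V
Step 2 — Sum components: V_total = -41.2 - j46.57 V.
Step 3 — Convert to polar: |V_total| = 62.18 V, ∠V_total = -131.5°.

V_total = 62.18∠-131.5° V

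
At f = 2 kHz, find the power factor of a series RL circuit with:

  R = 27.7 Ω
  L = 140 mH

Step 1 — Angular frequency: ω = 2π·f = 2π·2000 = 1.257e+04 rad/s.
Step 2 — Component impedances:
  R: Z = R = 27.7 Ω
  L: Z = jωL = j·1.257e+04·0.14 = 0 + j1759 Ω
Step 3 — Series combination: Z_total = R + L = 27.7 + j1759 Ω = 1760∠89.1° Ω.
Step 4 — Power factor: PF = cos(φ) = Re(Z)/|Z| = 27.7/1760 = 0.01574.
Step 5 — Type: Im(Z) = 1759 ⇒ lagging (phase φ = 89.1°).

PF = 0.01574 (lagging, φ = 89.1°)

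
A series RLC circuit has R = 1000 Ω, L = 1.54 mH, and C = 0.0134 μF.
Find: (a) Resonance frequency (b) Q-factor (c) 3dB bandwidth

Step 1 — Resonance: ω₀ = 1/√(LC) = 1/√(0.00154·1.34e-08) = 2.201e+05 rad/s.
Step 2 — f₀ = ω₀/(2π) = 3.504e+04 Hz.
Step 3 — Series Q: Q = ω₀L/R = 2.201e+05·0.00154/1000 = 0.339.
Step 4 — Bandwidth: Δω = ω₀/Q = 6.494e+05 rad/s; BW = Δω/(2π) = 1.033e+05 Hz.

(a) f₀ = 3.504e+04 Hz  (b) Q = 0.339  (c) BW = 1.033e+05 Hz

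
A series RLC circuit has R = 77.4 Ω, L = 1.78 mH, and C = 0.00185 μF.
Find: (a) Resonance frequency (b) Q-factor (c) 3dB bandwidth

Step 1 — Resonance: ω₀ = 1/√(LC) = 1/√(0.00178·1.85e-09) = 5.511e+05 rad/s.
Step 2 — f₀ = ω₀/(2π) = 8.77e+04 Hz.
Step 3 — Series Q: Q = ω₀L/R = 5.511e+05·0.00178/77.4 = 12.67.
Step 4 — Bandwidth: Δω = ω₀/Q = 4.348e+04 rad/s; BW = Δω/(2π) = 6921 Hz.

(a) f₀ = 8.77e+04 Hz  (b) Q = 12.67  (c) BW = 6921 Hz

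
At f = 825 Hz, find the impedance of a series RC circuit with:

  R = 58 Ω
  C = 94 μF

Step 1 — Angular frequency: ω = 2π·f = 2π·825 = 5184 rad/s.
Step 2 — Component impedances:
  R: Z = R = 58 Ω
  C: Z = 1/(jωC) = -j/(ω·C) = 0 - j2.052 Ω
Step 3 — Series combination: Z_total = R + C = 58 - j2.052 Ω = 58.04∠-2.0° Ω.

Z = 58 - j2.052 Ω = 58.04∠-2.0° Ω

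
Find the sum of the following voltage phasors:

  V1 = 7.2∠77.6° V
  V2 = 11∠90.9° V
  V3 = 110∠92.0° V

Step 1 — Convert each phasor to rectangular form:
  V1 = 7.2·(cos(77.6°) + j·sin(77.6°)) = 1.546 + j7.032 V
  V2 = 11·(cos(90.9°) + j·sin(90.9°)) = -0.1728 + j11 V
  V3 = 110·(cos(92.0°) + j·sin(92.0°)) = -3.839 + j109.9 V
Step 2 — Sum components: V_total = -2.466 + j128 V.
Step 3 — Convert to polar: |V_total| = 128 V, ∠V_total = 91.1°.

V_total = 128∠91.1° V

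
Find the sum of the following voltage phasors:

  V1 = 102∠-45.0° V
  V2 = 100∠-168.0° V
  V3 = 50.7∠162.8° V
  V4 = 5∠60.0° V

Step 1 — Convert each phasor to rectangular form:
  V1 = 102·(cos(-45.0°) + j·sin(-45.0°)) = 72.12 - j72.12 V
  V2 = 100·(cos(-168.0°) + j·sin(-168.0°)) = -97.81 - j20.79 V
  V3 = 50.7·(cos(162.8°) + j·sin(162.8°)) = -48.43 + j14.99 V
  V4 = 5·(cos(60.0°) + j·sin(60.0°)) = 2.5 + j4.33 V
Step 2 — Sum components: V_total = -71.62 - j73.59 V.
Step 3 — Convert to polar: |V_total| = 102.7 V, ∠V_total = -134.2°.

V_total = 102.7∠-134.2° V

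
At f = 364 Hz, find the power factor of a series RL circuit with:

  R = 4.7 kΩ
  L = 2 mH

Step 1 — Angular frequency: ω = 2π·f = 2π·364 = 2287 rad/s.
Step 2 — Component impedances:
  R: Z = R = 4700 Ω
  L: Z = jωL = j·2287·0.002 = 0 + j4.574 Ω
Step 3 — Series combination: Z_total = R + L = 4700 + j4.574 Ω = 4700∠0.1° Ω.
Step 4 — Power factor: PF = cos(φ) = Re(Z)/|Z| = 4700/4700 = 1.
Step 5 — Type: Im(Z) = 4.574 ⇒ lagging (phase φ = 0.1°).

PF = 1 (lagging, φ = 0.1°)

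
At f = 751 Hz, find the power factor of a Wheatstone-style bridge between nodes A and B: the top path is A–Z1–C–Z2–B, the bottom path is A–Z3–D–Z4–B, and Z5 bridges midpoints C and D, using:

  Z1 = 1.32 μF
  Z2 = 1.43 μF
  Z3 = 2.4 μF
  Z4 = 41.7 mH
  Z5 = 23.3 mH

Step 1 — Angular frequency: ω = 2π·f = 2π·751 = 4719 rad/s.
Step 2 — Component impedances:
  Z1: Z = 1/(jωC) = -j/(ω·C) = 0 - j160.5 Ω
  Z2: Z = 1/(jωC) = -j/(ω·C) = 0 - j148.2 Ω
  Z3: Z = 1/(jωC) = -j/(ω·C) = 0 - j88.3 Ω
  Z4: Z = jωL = j·4719·0.0417 = 0 + j196.8 Ω
  Z5: Z = jωL = j·4719·0.0233 = 0 + j109.9 Ω
Step 3 — Bridge requires nodal analysis (the Z5 bridge couples midpoints C and D, so the two paths cannot be reduced to a simple series/parallel combination). Setting node B to ground and injecting 1 A at node A, the 3-node admittance system at A, C, D solves to V_A = Z_AB = 0 - j125 Ω = 125∠-90.0° Ω.
Step 4 — Power factor: PF = cos(φ) = Re(Z)/|Z| = 0/125 = 0.
Step 5 — Type: Im(Z) = -125 ⇒ leading (phase φ = -90.0°).

PF = 0 (leading, φ = -90.0°)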